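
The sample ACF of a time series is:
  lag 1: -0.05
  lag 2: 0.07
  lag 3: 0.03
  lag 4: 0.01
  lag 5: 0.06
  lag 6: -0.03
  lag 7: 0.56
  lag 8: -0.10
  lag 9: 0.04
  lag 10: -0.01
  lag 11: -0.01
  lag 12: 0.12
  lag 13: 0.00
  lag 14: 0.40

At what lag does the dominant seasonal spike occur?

The largest autocorrelation is r_7 = 0.56, with a weaker echo at lag 14 (0.40); the remaining lags stay at or below 0.12.
The dominant spike at lag 7 indicates a seasonal period of 7.

7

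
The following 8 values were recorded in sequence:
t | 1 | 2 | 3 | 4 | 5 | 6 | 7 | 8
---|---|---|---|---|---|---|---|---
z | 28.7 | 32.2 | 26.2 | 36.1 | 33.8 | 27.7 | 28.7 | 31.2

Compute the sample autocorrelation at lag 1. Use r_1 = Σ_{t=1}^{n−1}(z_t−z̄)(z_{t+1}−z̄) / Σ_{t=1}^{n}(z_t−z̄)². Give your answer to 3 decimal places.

Mean z̄ = (28.7 + 32.2 + 26.2 + 36.1 + 33.8 + 27.7 + 28.7 + 31.2)/8 = 30.5750
Deviations from mean: -1.8750, 1.6250, -4.3750, 5.5250, 3.2250, -2.8750, -1.8750, 0.6250
Σ(z_t−z̄)(z_{t+1}−z̄) = (-3.0469) + (-7.1094) + (-24.1719) + (17.8181) + (-9.2719) + (5.3906) + (-1.1719) = -21.5631
Denominator Σ(z_t−z̄)² = 78.3950
r_1 = -21.5631 / 78.3950 = -0.275

-0.275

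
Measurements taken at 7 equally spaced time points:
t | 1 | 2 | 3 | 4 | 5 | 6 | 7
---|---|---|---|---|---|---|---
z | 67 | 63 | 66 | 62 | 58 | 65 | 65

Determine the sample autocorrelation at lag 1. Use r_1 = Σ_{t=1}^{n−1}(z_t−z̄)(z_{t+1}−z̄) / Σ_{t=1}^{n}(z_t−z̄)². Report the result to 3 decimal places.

Mean z̄ = (67 + 63 + 66 + 62 + 58 + 65 + 65)/7 = 63.7143
Deviations from mean: 3.2857, -0.7143, 2.2857, -1.7143, -5.7143, 1.2857, 1.2857
Σ(z_t−z̄)(z_{t+1}−z̄) = (-2.3469) + (-1.6327) + (-3.9184) + (9.7959) + (-7.3469) + (1.6531) = -3.7959
Denominator Σ(z_t−z̄)² = 55.4286
r_1 = -3.7959 / 55.4286 = -0.068

-0.068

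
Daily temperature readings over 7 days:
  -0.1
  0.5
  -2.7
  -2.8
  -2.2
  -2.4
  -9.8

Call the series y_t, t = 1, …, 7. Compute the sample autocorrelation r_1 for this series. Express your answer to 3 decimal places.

0.098

Mean ȳ = (-0.1 + 0.5 − 2.7 − 2.8 − 2.2 − 2.4 − 9.8)/7 = -2.7857
Deviations from mean: 2.6857, 3.2857, 0.0857, -0.0143, 0.5857, 0.3857, -7.0143
Numerator Σ_{t=1}^{6}(y_t−ȳ)(y_{t+1}−ȳ) = 6.6169
Denominator Σ(y_t−ȳ)² = 67.7086
r_1 = 6.6169 / 67.7086 = 0.098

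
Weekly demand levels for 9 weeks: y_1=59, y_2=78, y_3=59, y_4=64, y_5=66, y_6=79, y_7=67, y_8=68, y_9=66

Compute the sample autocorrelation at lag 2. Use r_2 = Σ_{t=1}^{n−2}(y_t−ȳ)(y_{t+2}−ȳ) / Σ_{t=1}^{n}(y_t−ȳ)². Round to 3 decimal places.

0.037

Mean ȳ = (59 + 78 + 59 + 64 + 66 + 79 + 67 + 68 + 66)/9 = 67.3333
Σ(y_t−ȳ)(y_{t+2}−ȳ) = (69.4444) + (-35.5556) + (11.1111) + (-38.8889) + (0.4444) + (7.7778) + (0.4444) = 14.7778
Denominator Σ(y_t−ȳ)² = 404.0000
r_2 = 14.7778 / 404.0000 = 0.037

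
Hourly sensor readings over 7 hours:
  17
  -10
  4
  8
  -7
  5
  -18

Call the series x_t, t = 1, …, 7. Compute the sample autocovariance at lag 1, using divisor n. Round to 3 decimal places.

Mean x̄ = (17 − 10 + 4 + 8 − 7 + 5 − 18)/7 = -0.1429
Deviations: 17.1429, -9.8571, 4.1429, 8.1429, -6.8571, 5.1429, -17.8571
Σ_{t=1}^{6}(x_t−x̄)(x_{t+1}−x̄) = -359.0204
γ_1 = -359.0204 / 7 = -51.289

-51.289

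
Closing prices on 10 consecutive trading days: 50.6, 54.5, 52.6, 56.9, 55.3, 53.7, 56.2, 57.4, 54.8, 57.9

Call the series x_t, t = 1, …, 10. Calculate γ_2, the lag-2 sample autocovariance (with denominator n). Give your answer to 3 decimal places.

Mean x̄ = (50.6 + 54.5 + 52.6 + 56.9 + 55.3 + 53.7 + 56.2 + 57.4 + 54.8 + 57.9)/10 = 54.9900
Σ_{t=1}^{8}(x_t−x̄)(x_{t+2}−x̄) = 10.4008
γ_2 = 10.4008 / 10 = 1.040

1.040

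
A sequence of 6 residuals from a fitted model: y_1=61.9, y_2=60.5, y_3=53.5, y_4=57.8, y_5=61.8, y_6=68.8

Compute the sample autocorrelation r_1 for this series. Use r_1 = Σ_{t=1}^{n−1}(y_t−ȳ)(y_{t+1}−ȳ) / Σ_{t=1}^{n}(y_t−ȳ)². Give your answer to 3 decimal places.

0.217

Mean ȳ = (61.9 + 60.5 + 53.5 + 57.8 + 61.8 + 68.8)/6 = 60.7167
Deviations from mean: 1.1833, -0.2167, -7.2167, -2.9167, 1.0833, 8.0833
Σ(y_t−ȳ)(y_{t+1}−ȳ) = (-0.2564) + (1.5636) + (21.0486) + (-3.1597) + (8.7569) = 27.9531
Denominator Σ(y_t−ȳ)² = 128.5483
r_1 = 27.9531 / 128.5483 = 0.217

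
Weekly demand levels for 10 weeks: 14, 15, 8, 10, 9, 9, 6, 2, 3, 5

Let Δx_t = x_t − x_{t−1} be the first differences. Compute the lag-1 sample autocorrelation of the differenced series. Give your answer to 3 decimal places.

First differences Δx: 1, -7, 2, -1, 0, -3, -4, 1, 2
Mean of differences = -1.0000
Numerator Σ(Δx_t−Δx̄)(Δx_{t+1}−Δx̄) = -26.0000
Denominator Σ(Δx_t−Δx̄)² = 76.0000
r_1(Δx) = -26.0000 / 76.0000 = -0.342

-0.342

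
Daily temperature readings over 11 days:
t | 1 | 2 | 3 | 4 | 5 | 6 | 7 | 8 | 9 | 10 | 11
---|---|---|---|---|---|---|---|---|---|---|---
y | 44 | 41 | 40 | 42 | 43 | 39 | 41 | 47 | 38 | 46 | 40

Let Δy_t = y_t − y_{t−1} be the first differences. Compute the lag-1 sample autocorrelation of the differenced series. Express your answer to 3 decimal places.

First differences Δy: -3, -1, 2, 1, -4, 2, 6, -9, 8, -6
Mean of differences = -0.4000
Numerator Σ(Δy_t−Δȳ)(Δy_{t+1}−Δȳ) = -169.1600
Denominator Σ(Δy_t−Δȳ)² = 250.4000
r_1(Δy) = -169.1600 / 250.4000 = -0.676

-0.676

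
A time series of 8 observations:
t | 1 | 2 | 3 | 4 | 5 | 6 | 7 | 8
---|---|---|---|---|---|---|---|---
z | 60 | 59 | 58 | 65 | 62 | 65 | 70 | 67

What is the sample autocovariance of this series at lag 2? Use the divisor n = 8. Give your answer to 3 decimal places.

Mean z̄ = (60 + 59 + 58 + 65 + 62 + 65 + 70 + 67)/8 = 63.2500
Σ_{t=1}^{6}(z_t−z̄)(z_{t+2}−z̄) = 17.3750
γ_2 = 17.3750 / 8 = 2.172

2.172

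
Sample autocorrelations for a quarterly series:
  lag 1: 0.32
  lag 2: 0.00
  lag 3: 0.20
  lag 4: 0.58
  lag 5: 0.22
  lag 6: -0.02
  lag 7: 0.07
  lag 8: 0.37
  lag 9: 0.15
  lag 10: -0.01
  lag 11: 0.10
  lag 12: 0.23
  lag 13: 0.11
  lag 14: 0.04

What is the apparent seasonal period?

The largest autocorrelation is r_4 = 0.58, with a weaker echo at lag 8 (0.37); the remaining lags stay at or below 0.32. The elevated value at lag 1 (0.32), dropping to 0.00 at lag 2, reflects decaying short-term dependence rather than seasonality.
The dominant spike at lag 4 indicates a seasonal period of 4.

4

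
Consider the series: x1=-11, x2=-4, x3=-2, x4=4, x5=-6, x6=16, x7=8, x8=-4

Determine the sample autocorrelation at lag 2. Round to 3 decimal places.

-0.060

Mean x̄ = (-11 − 4 − 2 + 4 − 6 + 16 + 8 − 4)/8 = 0.1250
Deviations from mean: -11.1250, -4.1250, -2.1250, 3.8750, -6.1250, 15.8750, 7.8750, -4.1250
Σ(x_t−x̄)(x_{t+2}−x̄) = (23.6406) + (-15.9844) + (13.0156) + (61.5156) + (-48.2344) + (-65.4844) = -31.5313
Denominator Σ(x_t−x̄)² = 528.8750
r_2 = -31.5313 / 528.8750 = -0.060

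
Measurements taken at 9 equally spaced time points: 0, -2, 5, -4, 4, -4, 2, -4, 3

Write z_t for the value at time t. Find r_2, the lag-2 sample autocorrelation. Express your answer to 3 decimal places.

Mean z̄ = (0 − 2 + 5 − 4 + 4 − 4 + 2 − 4 + 3)/9 = 0.0000
Σ(z_t−z̄)(z_{t+2}−z̄) = (0.0000) + (8.0000) + (20.0000) + (16.0000) + (8.0000) + (16.0000) + (6.0000) = 74.0000
Denominator Σ(z_t−z̄)² = 106.0000
r_2 = 74.0000 / 106.0000 = 0.698

0.698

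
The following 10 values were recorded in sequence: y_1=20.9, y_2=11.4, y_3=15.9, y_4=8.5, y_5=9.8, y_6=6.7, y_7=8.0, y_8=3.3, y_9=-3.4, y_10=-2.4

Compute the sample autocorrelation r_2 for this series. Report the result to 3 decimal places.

0.342

Mean ȳ = (20.9 + 11.4 + 15.9 + 8.5 + 9.8 + 6.7 + 8.0 + 3.3 − 3.4 − 2.4)/10 = 7.8700
Numerator Σ_{t=1}^{8}(y_t−ȳ)(y_{t+2}−ȳ) = 172.6822
Denominator Σ(y_t−ȳ)² = 505.6010
r_2 = 172.6822 / 505.6010 = 0.342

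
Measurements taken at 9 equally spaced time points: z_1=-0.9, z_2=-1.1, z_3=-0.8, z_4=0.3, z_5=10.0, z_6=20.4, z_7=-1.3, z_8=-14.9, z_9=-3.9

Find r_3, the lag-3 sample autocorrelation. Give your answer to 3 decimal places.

-0.380

Mean z̄ = (-0.9 − 1.1 − 0.8 + 0.3 + 10.0 + 20.4 − 1.3 − 14.9 − 3.9)/9 = 0.8667
Numerator Σ_{t=1}^{6}(z_t−z̄)(z_{t+3}−z̄) = -285.4000
Denominator Σ(z_t−z̄)² = 751.0600
r_3 = -285.4000 / 751.0600 = -0.380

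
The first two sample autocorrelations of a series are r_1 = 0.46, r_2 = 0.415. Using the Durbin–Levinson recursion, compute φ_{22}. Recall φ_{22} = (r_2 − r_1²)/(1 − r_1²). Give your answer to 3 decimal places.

0.258

φ_{22} = (r_2 − r_1²) / (1 − r_1²)
r_1² = (0.46)² = 0.2116
Numerator = 0.415 − 0.2116 = 0.2034; denominator = 1 − 0.2116 = 0.7884
φ_{22} = 0.2034 / 0.7884 = 0.258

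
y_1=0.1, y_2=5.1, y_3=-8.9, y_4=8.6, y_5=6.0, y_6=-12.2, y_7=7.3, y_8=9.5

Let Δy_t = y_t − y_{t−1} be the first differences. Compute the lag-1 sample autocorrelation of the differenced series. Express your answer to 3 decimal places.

First differences Δy: 5.0, -14.0, 17.5, -2.6, -18.2, 19.5, 2.2
Mean of differences = 1.3429
Numerator Σ(Δy_t−Δȳ)(Δy_{t+1}−Δȳ) = -629.9376
Denominator Σ(Δy_t−Δȳ)² = 1237.7171
r_1(Δy) = -629.9376 / 1237.7171 = -0.509

-0.509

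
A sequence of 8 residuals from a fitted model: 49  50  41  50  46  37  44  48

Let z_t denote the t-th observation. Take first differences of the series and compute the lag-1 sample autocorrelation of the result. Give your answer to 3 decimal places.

First differences Δz: 1, -9, 9, -4, -9, 7, 4
Mean of differences = -0.1429
Numerator Σ(Δz_t−Δz̄)(Δz_{t+1}−Δz̄) = -125.8776
Denominator Σ(Δz_t−Δz̄)² = 324.8571
r_1(Δz) = -125.8776 / 324.8571 = -0.387

-0.387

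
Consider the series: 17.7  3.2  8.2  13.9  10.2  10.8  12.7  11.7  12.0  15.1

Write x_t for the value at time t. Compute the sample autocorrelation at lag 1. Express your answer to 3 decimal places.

Mean x̄ = (17.7 + 3.2 + 8.2 + 13.9 + 10.2 + 10.8 + 12.7 + 11.7 + 12.0 + 15.1)/10 = 11.5500
Numerator Σ_{t=1}^{9}(x_t−x̄)(x_{t+1}−x̄) = -32.4375
Denominator Σ(x_t−x̄)² = 140.8250
r_1 = -32.4375 / 140.8250 = -0.230

-0.230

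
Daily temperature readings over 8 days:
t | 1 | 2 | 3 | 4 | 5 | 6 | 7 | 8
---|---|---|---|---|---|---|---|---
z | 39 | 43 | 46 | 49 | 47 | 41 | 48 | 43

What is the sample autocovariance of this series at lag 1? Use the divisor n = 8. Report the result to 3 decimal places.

Mean z̄ = (39 + 43 + 46 + 49 + 47 + 41 + 48 + 43)/8 = 44.5000
Deviations: -5.5000, -1.5000, 1.5000, 4.5000, 2.5000, -3.5000, 3.5000, -1.5000
Σ_{t=1}^{7}(z_t−z̄)(z_{t+1}−z̄) = -2.2500
γ_1 = -2.2500 / 8 = -0.281

-0.281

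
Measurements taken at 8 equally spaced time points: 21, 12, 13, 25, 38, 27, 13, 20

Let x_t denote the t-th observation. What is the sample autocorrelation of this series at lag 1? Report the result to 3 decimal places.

0.308

Mean x̄ = (21 + 12 + 13 + 25 + 38 + 27 + 13 + 20)/8 = 21.1250
Deviations from mean: -0.1250, -9.1250, -8.1250, 3.8750, 16.8750, 5.8750, -8.1250, -1.1250
Σ(x_t−x̄)(x_{t+1}−x̄) = (1.1406) + (74.1406) + (-31.4844) + (65.3906) + (99.1406) + (-47.7344) + (9.1406) = 169.7344
Denominator Σ(x_t−x̄)² = 550.8750
r_1 = 169.7344 / 550.8750 = 0.308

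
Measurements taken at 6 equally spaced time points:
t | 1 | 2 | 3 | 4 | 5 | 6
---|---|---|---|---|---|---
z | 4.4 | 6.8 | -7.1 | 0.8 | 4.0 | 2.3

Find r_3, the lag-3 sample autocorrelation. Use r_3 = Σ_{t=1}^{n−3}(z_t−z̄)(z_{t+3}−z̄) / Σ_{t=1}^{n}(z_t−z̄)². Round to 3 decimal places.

Mean z̄ = (4.4 + 6.8 − 7.1 + 0.8 + 4.0 + 2.3)/6 = 1.8667
Deviations from mean: 2.5333, 4.9333, -8.9667, -1.0667, 2.1333, 0.4333
Numerator Σ_{t=1}^{3}(z_t−z̄)(z_{t+3}−z̄) = 3.9367
Denominator Σ(z_t−z̄)² = 117.0333
r_3 = 3.9367 / 117.0333 = 0.034

0.034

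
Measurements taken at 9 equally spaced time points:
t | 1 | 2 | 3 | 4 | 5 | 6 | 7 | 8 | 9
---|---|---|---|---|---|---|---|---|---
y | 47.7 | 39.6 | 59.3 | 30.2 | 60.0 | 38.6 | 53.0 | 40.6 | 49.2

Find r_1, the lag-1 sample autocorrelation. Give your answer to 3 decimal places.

Mean ȳ = (47.7 + 39.6 + 59.3 + 30.2 + 60.0 + 38.6 + 53.0 + 40.6 + 49.2)/9 = 46.4667
Numerator Σ_{t=1}^{8}(y_t−ȳ)(y_{t+1}−ȳ) = -737.7111
Denominator Σ(y_t−ȳ)² = 807.5800
r_1 = -737.7111 / 807.5800 = -0.913

-0.913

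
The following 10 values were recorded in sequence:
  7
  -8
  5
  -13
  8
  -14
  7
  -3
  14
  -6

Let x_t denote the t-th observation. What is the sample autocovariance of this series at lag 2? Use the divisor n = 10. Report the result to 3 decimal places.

57.182

Mean x̄ = (7 − 8 + 5 − 13 + 8 − 14 + 7 − 3 + 14 − 6)/10 = -0.3000
Σ_{t=1}^{8}(x_t−x̄)(x_{t+2}−x̄) = 571.8200
γ_2 = 571.8200 / 10 = 57.182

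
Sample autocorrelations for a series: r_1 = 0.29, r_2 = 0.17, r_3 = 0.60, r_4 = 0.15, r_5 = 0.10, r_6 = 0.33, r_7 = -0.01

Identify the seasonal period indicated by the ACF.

The largest autocorrelation is r_3 = 0.60, with a weaker echo at lag 6 (0.33); the remaining lags stay at or below 0.29. The elevated value at lag 1 (0.29), dropping to 0.17 at lag 2, reflects decaying short-term dependence rather than seasonality.
The dominant spike at lag 3 indicates a seasonal period of 3.

3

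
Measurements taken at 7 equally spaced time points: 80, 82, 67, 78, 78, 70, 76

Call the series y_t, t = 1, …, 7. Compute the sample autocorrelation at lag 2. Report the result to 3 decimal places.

-0.310

Mean ȳ = (80 + 82 + 67 + 78 + 78 + 70 + 76)/7 = 75.8571
Numerator Σ_{t=1}^{5}(y_t−ȳ)(y_{t+2}−ȳ) = -54.7551
Denominator Σ(y_t−ȳ)² = 176.8571
r_2 = -54.7551 / 176.8571 = -0.310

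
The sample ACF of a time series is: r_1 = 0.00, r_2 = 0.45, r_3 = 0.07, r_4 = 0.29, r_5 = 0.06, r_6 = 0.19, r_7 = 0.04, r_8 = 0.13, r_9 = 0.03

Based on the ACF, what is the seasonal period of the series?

2

The largest autocorrelation is r_2 = 0.45, with weaker echoes at lags 4 (0.29) and 6 (0.19); the remaining lags stay at or below 0.13.
The dominant spike at lag 2 indicates a seasonal period of 2.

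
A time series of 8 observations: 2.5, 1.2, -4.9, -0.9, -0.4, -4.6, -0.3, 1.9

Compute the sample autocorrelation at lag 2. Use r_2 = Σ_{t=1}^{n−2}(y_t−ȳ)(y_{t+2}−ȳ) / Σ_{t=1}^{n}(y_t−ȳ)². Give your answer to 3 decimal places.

Mean ȳ = (2.5 + 1.2 − 4.9 − 0.9 − 0.4 − 4.6 − 0.3 + 1.9)/8 = -0.6875
Σ(y_t−ȳ)(y_{t+2}−ȳ) = (-13.4273) + (-0.4011) + (-1.2111) + (0.8314) + (0.1114) + (-10.1236) = -24.2203
Denominator Σ(y_t−ȳ)² = 53.7488
r_2 = -24.2203 / 53.7488 = -0.451

-0.451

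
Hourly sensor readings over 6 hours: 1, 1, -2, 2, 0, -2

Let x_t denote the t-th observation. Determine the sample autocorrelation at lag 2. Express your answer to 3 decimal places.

-0.286

Mean x̄ = (1 + 1 − 2 + 2 + 0 − 2)/6 = 0.0000
Σ(x_t−x̄)(x_{t+2}−x̄) = (-2.0000) + (2.0000) + (0.0000) + (-4.0000) = -4.0000
Denominator Σ(x_t−x̄)² = 14.0000
r_2 = -4.0000 / 14.0000 = -0.286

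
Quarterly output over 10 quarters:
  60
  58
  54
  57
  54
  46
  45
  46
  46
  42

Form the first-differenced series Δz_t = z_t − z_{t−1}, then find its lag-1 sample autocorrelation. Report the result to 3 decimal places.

-0.119

First differences Δz: -2, -4, 3, -3, -8, -1, 1, 0, -4
Mean of differences = -2.0000
Numerator Σ(Δz_t−Δz̄)(Δz_{t+1}−Δz̄) = -10.0000
Denominator Σ(Δz_t−Δz̄)² = 84.0000
r_1(Δz) = -10.0000 / 84.0000 = -0.119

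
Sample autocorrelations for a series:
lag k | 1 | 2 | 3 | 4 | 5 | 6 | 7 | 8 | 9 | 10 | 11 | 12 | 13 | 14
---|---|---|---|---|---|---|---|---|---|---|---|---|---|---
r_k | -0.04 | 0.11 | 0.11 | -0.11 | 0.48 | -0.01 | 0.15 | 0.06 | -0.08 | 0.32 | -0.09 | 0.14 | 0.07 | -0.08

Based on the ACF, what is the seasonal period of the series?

The largest autocorrelation is r_5 = 0.48, with a weaker echo at lag 10 (0.32); the remaining lags stay at or below 0.15.
The dominant spike at lag 5 indicates a seasonal period of 5.

5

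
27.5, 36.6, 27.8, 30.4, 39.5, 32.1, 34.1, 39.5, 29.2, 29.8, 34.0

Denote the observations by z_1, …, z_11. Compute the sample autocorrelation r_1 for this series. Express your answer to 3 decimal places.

-0.302

Mean z̄ = (27.5 + 36.6 + 27.8 + 30.4 + 39.5 + 32.1 + 34.1 + 39.5 + 29.2 + 29.8 + 34.0)/11 = 32.7727
Numerator Σ_{t=1}^{10}(z_t−z̄)(z_{t+1}−z̄) = -56.9271
Denominator Σ(z_t−z̄)² = 188.6418
r_1 = -56.9271 / 188.6418 = -0.302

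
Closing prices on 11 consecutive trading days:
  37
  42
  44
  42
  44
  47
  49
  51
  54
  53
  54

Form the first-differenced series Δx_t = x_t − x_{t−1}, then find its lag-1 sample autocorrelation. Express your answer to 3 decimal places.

First differences Δx: 5, 2, -2, 2, 3, 2, 2, 3, -1, 1
Mean of differences = 1.7000
Numerator Σ(Δx_t−Δx̄)(Δx_{t+1}−Δx̄) = -1.5900
Denominator Σ(Δx_t−Δx̄)² = 36.1000
r_1(Δx) = -1.5900 / 36.1000 = -0.044

-0.044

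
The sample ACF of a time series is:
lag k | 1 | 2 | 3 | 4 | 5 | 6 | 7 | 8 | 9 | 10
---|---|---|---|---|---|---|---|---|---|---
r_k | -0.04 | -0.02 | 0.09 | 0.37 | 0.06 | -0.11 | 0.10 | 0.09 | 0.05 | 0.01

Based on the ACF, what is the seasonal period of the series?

4

The largest autocorrelation is r_4 = 0.37; the remaining lags stay at or below 0.10.
The dominant spike at lag 4 indicates a seasonal period of 4.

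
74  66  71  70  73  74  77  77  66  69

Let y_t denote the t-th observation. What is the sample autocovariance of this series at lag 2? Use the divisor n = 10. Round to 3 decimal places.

Mean ȳ = (74 + 66 + 71 + 70 + 73 + 74 + 77 + 77 + 66 + 69)/10 = 71.7000
Σ_{t=1}^{8}(y_t−ȳ)(y_{t+2}−ȳ) = -22.1800
γ_2 = -22.1800 / 10 = -2.218

-2.218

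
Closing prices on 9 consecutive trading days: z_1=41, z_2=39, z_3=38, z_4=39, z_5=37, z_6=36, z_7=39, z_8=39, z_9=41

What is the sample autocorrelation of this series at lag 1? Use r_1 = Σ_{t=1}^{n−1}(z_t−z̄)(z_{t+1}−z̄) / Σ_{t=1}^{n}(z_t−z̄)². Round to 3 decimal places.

Mean z̄ = (41 + 39 + 38 + 39 + 37 + 36 + 39 + 39 + 41)/9 = 38.7778
Numerator Σ_{t=1}^{8}(z_t−z̄)(z_{t+1}−z̄) = 4.6173
Denominator Σ(z_t−z̄)² = 21.5556
r_1 = 4.6173 / 21.5556 = 0.214

0.214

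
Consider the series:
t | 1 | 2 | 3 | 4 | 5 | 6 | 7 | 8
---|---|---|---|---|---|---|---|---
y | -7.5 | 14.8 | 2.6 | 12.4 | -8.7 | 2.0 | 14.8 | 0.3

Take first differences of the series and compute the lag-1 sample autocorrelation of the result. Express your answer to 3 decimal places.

First differences Δy: 22.3, -12.2, 9.8, -21.1, 10.7, 12.8, -14.5
Mean of differences = 1.1143
Numerator Σ(Δy_t−Δȳ)(Δy_{t+1}−Δȳ) = -874.0516
Denominator Σ(Δy_t−Δȳ)² = 1667.2686
r_1(Δy) = -874.0516 / 1667.2686 = -0.524

-0.524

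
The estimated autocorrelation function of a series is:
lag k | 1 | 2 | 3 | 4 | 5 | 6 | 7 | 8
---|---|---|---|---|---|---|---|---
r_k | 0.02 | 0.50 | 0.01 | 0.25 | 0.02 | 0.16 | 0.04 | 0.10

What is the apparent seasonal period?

2

The largest autocorrelation is r_2 = 0.50, with weaker echoes at lags 4 (0.25) and 6 (0.16); the remaining lags stay at or below 0.10.
The dominant spike at lag 2 indicates a seasonal period of 2.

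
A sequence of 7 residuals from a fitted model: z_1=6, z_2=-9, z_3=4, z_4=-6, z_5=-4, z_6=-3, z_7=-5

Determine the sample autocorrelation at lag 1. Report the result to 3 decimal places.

-0.634

Mean z̄ = (6 − 9 + 4 − 6 − 4 − 3 − 5)/7 = -2.4286
Σ(z_t−z̄)(z_{t+1}−z̄) = (-55.3878) + (-42.2449) + (-22.9592) + (5.6122) + (0.8980) + (1.4694) = -112.6122
Denominator Σ(z_t−z̄)² = 177.7143
r_1 = -112.6122 / 177.7143 = -0.634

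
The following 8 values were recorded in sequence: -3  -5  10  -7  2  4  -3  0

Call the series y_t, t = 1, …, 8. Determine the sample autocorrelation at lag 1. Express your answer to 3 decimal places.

-0.581

Mean ȳ = (-3 − 5 + 10 − 7 + 2 + 4 − 3 + 0)/8 = -0.2500
Numerator Σ_{t=1}^{7}(y_t−ȳ)(y_{t+1}−ȳ) = -122.8125
Denominator Σ(y_t−ȳ)² = 211.5000
r_1 = -122.8125 / 211.5000 = -0.581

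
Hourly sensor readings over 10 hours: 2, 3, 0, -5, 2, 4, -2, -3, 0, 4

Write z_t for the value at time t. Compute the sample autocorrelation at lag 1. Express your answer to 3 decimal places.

0.027

Mean z̄ = (2 + 3 + 0 − 5 + 2 + 4 − 2 − 3 + 0 + 4)/10 = 0.5000
Numerator Σ_{t=1}^{9}(z_t−z̄)(z_{t+1}−z̄) = 2.2500
Denominator Σ(z_t−z̄)² = 84.5000
r_1 = 2.2500 / 84.5000 = 0.027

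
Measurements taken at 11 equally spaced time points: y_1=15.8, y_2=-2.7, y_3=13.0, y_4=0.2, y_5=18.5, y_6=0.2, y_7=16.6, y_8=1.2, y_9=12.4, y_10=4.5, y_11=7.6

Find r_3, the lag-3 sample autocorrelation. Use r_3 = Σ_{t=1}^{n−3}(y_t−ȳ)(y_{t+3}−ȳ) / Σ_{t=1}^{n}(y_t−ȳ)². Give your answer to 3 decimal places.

-0.706

Mean ȳ = (15.8 − 2.7 + 13.0 + 0.2 + 18.5 + 0.2 + 16.6 + 1.2 + 12.4 + 4.5 + 7.6)/11 = 7.9364
Numerator Σ_{t=1}^{8}(y_t−ȳ)(y_{t+3}−ȳ) = -412.5921
Denominator Σ(y_t−ȳ)² = 584.1855
r_3 = -412.5921 / 584.1855 = -0.706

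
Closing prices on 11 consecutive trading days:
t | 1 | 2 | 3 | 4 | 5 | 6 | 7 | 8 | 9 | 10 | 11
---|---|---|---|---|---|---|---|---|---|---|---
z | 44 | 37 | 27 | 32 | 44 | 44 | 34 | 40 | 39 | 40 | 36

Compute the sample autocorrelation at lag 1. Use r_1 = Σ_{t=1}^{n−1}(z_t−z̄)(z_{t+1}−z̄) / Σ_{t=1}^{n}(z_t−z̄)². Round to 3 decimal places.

Mean z̄ = (44 + 37 + 27 + 32 + 44 + 44 + 34 + 40 + 39 + 40 + 36)/11 = 37.9091
Numerator Σ_{t=1}^{10}(z_t−z̄)(z_{t+1}−z̄) = 38.5372
Denominator Σ(z_t−z̄)² = 294.9091
r_1 = 38.5372 / 294.9091 = 0.131

0.131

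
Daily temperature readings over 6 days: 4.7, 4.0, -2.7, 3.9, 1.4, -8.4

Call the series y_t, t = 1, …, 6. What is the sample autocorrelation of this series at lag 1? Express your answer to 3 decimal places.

-0.093

Mean ȳ = (4.7 + 4.0 − 2.7 + 3.9 + 1.4 − 8.4)/6 = 0.4833
Deviations from mean: 4.2167, 3.5167, -3.1833, 3.4167, 0.9167, -8.8833
Σ(y_t−ȳ)(y_{t+1}−ȳ) = (14.8286) + (-11.1947) + (-10.8764) + (3.1319) + (-8.1431) = -12.2536
Denominator Σ(y_t−ȳ)² = 131.7083
r_1 = -12.2536 / 131.7083 = -0.093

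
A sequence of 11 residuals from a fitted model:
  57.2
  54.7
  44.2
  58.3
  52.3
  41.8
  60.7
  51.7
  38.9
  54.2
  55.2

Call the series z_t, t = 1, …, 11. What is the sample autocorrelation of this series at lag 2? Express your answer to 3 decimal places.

-0.490

Mean z̄ = (57.2 + 54.7 + 44.2 + 58.3 + 52.3 + 41.8 + 60.7 + 51.7 + 38.9 + 54.2 + 55.2)/11 = 51.7455
Numerator Σ_{t=1}^{9}(z_t−z̄)(z_{t+2}−z̄) = -245.2578
Denominator Σ(z_t−z̄)² = 500.7473
r_2 = -245.2578 / 500.7473 = -0.490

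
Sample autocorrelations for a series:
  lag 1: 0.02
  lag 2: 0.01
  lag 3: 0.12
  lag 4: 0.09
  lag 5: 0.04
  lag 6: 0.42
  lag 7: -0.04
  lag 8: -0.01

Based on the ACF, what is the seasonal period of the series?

The largest autocorrelation is r_6 = 0.42; the remaining lags stay at or below 0.12.
The dominant spike at lag 6 indicates a seasonal period of 6.

6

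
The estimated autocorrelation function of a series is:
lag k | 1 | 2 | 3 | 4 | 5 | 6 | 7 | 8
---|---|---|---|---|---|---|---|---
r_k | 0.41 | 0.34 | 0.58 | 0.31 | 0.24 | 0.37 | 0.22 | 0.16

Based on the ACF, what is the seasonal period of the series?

3

The largest autocorrelation is r_3 = 0.58; the remaining lags stay at or below 0.41. The elevated value at lag 1 (0.41), dropping to 0.34 at lag 2, reflects decaying short-term dependence rather than seasonality.
The dominant spike at lag 3 indicates a seasonal period of 3.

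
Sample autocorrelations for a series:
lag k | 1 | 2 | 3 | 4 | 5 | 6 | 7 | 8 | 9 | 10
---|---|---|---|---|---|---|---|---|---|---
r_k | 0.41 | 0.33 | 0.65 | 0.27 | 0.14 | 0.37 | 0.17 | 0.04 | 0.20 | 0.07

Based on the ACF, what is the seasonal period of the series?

The largest autocorrelation is r_3 = 0.65; the remaining lags stay at or below 0.41. The elevated value at lag 1 (0.41), dropping to 0.33 at lag 2, reflects decaying short-term dependence rather than seasonality.
The dominant spike at lag 3 indicates a seasonal period of 3.

3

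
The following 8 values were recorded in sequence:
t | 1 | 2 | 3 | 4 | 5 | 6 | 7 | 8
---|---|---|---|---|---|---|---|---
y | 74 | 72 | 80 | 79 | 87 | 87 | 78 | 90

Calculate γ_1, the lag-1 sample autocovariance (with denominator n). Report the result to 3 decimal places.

6.576

Mean ȳ = (74 + 72 + 80 + 79 + 87 + 87 + 78 + 90)/8 = 80.8750
Σ_{t=1}^{7}(y_t−ȳ)(y_{t+1}−ȳ) = 52.6094
γ_1 = 52.6094 / 8 = 6.576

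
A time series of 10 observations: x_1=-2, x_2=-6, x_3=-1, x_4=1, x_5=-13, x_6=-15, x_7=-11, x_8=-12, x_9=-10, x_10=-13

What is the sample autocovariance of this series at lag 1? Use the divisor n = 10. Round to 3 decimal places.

12.936

Mean x̄ = (-2 − 6 − 1 + 1 − 13 − 15 − 11 − 12 − 10 − 13)/10 = -8.2000
Σ_{t=1}^{9}(x_t−x̄)(x_{t+1}−x̄) = 129.3600
γ_1 = 129.3600 / 10 = 12.936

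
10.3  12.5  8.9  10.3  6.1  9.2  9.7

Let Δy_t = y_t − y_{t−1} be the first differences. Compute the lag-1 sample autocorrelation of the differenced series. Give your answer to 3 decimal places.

First differences Δy: 2.2, -3.6, 1.4, -4.2, 3.1, 0.5
Mean of differences = -0.1000
Numerator Σ(Δy_t−Δȳ)(Δy_{t+1}−Δȳ) = -30.6500
Denominator Σ(Δy_t−Δȳ)² = 47.2000
r_1(Δy) = -30.6500 / 47.2000 = -0.649

-0.649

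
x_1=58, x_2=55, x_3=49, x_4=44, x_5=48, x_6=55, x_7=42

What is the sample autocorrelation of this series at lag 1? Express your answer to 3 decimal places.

Mean x̄ = (58 + 55 + 49 + 44 + 48 + 55 + 42)/7 = 50.1429
Deviations from mean: 7.8571, 4.8571, -1.1429, -6.1429, -2.1429, 4.8571, -8.1429
Σ(x_t−x̄)(x_{t+1}−x̄) = (38.1633) + (-5.5510) + (7.0204) + (13.1633) + (-10.4082) + (-39.5510) = 2.8367
Denominator Σ(x_t−x̄)² = 218.8571
r_1 = 2.8367 / 218.8571 = 0.013

0.013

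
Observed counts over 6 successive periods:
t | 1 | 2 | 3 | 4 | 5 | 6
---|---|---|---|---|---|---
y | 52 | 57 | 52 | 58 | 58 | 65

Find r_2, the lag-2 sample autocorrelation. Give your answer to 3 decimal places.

Mean ȳ = (52 + 57 + 52 + 58 + 58 + 65)/6 = 57.0000
Deviations from mean: -5.0000, 0.0000, -5.0000, 1.0000, 1.0000, 8.0000
Numerator Σ_{t=1}^{4}(y_t−ȳ)(y_{t+2}−ȳ) = 28.0000
Denominator Σ(y_t−ȳ)² = 116.0000
r_2 = 28.0000 / 116.0000 = 0.241

0.241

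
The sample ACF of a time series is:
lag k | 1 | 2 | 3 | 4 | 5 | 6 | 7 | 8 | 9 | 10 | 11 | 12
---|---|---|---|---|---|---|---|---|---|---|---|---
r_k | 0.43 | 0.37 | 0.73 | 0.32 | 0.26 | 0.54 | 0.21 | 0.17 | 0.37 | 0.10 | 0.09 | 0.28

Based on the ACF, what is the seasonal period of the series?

3

The largest autocorrelation is r_3 = 0.73, with a weaker echo at lag 6 (0.54); the remaining lags stay at or below 0.43. The elevated value at lag 1 (0.43), dropping to 0.37 at lag 2, reflects decaying short-term dependence rather than seasonality.
The dominant spike at lag 3 indicates a seasonal period of 3.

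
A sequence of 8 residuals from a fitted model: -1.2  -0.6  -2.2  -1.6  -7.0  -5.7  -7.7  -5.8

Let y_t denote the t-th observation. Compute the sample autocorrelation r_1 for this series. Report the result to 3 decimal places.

0.539

Mean ȳ = (-1.2 − 0.6 − 2.2 − 1.6 − 7.0 − 5.7 − 7.7 − 5.8)/8 = -3.9750
Deviations from mean: 2.7750, 3.3750, 1.7750, 2.3750, -3.0250, -1.7250, -3.7250, -1.8250
Numerator Σ_{t=1}^{7}(y_t−ȳ)(y_{t+1}−ȳ) = 30.8294
Denominator Σ(y_t−ȳ)² = 57.2150
r_1 = 30.8294 / 57.2150 = 0.539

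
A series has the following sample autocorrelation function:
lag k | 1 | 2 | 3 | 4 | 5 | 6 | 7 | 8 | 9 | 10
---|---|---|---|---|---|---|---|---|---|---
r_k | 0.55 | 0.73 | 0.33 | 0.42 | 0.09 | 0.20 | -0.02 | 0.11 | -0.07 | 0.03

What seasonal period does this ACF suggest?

The largest autocorrelation is r_2 = 0.73; the remaining lags stay at or below 0.55.
The dominant spike at lag 2 indicates a seasonal period of 2.

2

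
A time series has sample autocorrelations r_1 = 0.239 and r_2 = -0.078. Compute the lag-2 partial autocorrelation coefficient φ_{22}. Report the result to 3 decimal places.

-0.143

φ_{22} = (r_2 − r_1²) / (1 − r_1²)
r_1² = (0.239)² = 0.057121
Numerator = -0.078 − 0.0571 = -0.1351; denominator = 1 − 0.0571 = 0.9429
φ_{22} = -0.1351 / 0.9429 = -0.143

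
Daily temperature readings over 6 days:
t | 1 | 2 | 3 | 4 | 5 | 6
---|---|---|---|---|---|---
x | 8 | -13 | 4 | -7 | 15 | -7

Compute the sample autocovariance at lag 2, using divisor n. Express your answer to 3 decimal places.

38.667

Mean x̄ = (8 − 13 + 4 − 7 + 15 − 7)/6 = 0.0000
Deviations: 8.0000, -13.0000, 4.0000, -7.0000, 15.0000, -7.0000
Σ_{t=1}^{4}(x_t−x̄)(x_{t+2}−x̄) = 232.0000
γ_2 = 232.0000 / 6 = 38.667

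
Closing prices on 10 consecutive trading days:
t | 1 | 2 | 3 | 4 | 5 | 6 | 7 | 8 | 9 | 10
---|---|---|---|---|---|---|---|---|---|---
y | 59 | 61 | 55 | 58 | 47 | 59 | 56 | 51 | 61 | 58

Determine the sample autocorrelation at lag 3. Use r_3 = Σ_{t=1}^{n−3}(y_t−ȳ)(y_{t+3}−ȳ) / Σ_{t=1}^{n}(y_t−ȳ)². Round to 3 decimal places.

0.107

Mean ȳ = (59 + 61 + 55 + 58 + 47 + 59 + 56 + 51 + 61 + 58)/10 = 56.5000
Σ(y_t−ȳ)(y_{t+3}−ȳ) = (3.7500) + (-42.7500) + (-3.7500) + (-0.7500) + (52.2500) + (11.2500) + (-0.7500) = 19.2500
Denominator Σ(y_t−ȳ)² = 180.5000
r_3 = 19.2500 / 180.5000 = 0.107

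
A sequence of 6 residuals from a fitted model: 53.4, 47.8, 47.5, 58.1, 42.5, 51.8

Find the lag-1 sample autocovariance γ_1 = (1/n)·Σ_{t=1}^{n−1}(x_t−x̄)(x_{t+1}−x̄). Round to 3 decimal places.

Mean x̄ = (53.4 + 47.8 + 47.5 + 58.1 + 42.5 + 51.8)/6 = 50.1833
Σ_{t=1}^{5}(x_t−x̄)(x_{t+1}−x̄) = -95.7619
γ_1 = -95.7619 / 6 = -15.960

-15.960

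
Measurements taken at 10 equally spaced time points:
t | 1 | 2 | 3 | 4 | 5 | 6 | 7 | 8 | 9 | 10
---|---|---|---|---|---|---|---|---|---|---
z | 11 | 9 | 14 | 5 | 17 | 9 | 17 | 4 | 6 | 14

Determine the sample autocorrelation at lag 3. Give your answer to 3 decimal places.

-0.324

Mean z̄ = (11 + 9 + 14 + 5 + 17 + 9 + 17 + 4 + 6 + 14)/10 = 10.6000
Σ(z_t−z̄)(z_{t+3}−z̄) = (-2.2400) + (-10.2400) + (-5.4400) + (-35.8400) + (-42.2400) + (7.3600) + (21.7600) = -66.8800
Denominator Σ(z_t−z̄)² = 206.4000
r_3 = -66.8800 / 206.4000 = -0.324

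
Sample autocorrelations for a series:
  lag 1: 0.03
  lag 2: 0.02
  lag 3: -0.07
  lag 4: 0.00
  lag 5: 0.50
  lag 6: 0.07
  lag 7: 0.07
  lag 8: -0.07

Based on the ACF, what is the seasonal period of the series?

5

The largest autocorrelation is r_5 = 0.50; the remaining lags stay at or below 0.07.
The dominant spike at lag 5 indicates a seasonal period of 5.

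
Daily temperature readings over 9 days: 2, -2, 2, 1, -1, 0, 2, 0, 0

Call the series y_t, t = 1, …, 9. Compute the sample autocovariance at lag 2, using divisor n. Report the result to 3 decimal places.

Mean ȳ = (2 − 2 + 2 + 1 − 1 + 0 + 2 + 0 + 0)/9 = 0.4444
Σ_{t=1}^{7}(y_t−ȳ)(y_{t+2}−ȳ) = -4.1728
γ_2 = -4.1728 / 9 = -0.464

-0.464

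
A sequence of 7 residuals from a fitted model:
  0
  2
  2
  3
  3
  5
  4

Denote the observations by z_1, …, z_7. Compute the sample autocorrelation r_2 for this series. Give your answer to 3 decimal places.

0.165

Mean z̄ = (0 + 2 + 2 + 3 + 3 + 5 + 4)/7 = 2.7143
Deviations from mean: -2.7143, -0.7143, -0.7143, 0.2857, 0.2857, 2.2857, 1.2857
Numerator Σ_{t=1}^{5}(z_t−z̄)(z_{t+2}−z̄) = 2.5510
Denominator Σ(z_t−z̄)² = 15.4286
r_2 = 2.5510 / 15.4286 = 0.165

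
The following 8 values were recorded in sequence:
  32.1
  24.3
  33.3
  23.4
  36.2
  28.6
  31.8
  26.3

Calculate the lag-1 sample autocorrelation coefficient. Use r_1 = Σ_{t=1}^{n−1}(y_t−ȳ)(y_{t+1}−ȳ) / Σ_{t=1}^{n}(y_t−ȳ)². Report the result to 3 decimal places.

Mean ȳ = (32.1 + 24.3 + 33.3 + 23.4 + 36.2 + 28.6 + 31.8 + 26.3)/8 = 29.5000
Deviations from mean: 2.6000, -5.2000, 3.8000, -6.1000, 6.7000, -0.9000, 2.3000, -3.2000
Numerator Σ_{t=1}^{7}(y_t−ȳ)(y_{t+1}−ȳ) = -112.7900
Denominator Σ(y_t−ȳ)² = 146.6800
r_1 = -112.7900 / 146.6800 = -0.769

-0.769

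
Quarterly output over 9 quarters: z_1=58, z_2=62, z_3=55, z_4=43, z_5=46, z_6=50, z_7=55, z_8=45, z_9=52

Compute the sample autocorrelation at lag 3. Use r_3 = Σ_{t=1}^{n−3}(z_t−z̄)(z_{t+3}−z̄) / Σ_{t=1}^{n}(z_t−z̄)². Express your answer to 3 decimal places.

-0.337

Mean z̄ = (58 + 62 + 55 + 43 + 46 + 50 + 55 + 45 + 52)/9 = 51.7778
Σ(z_t−z̄)(z_{t+3}−z̄) = (-54.6173) + (-59.0617) + (-5.7284) + (-28.2840) + (39.1605) + (-0.3951) = -108.9259
Denominator Σ(z_t−z̄)² = 323.5556
r_3 = -108.9259 / 323.5556 = -0.337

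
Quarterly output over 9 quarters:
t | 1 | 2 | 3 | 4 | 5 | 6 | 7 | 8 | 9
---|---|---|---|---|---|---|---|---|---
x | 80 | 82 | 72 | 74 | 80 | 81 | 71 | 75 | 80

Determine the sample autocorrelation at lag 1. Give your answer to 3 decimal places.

-0.065

Mean x̄ = (80 + 82 + 72 + 74 + 80 + 81 + 71 + 75 + 80)/9 = 77.2222
Numerator Σ_{t=1}^{8}(x_t−x̄)(x_{t+1}−x̄) = -9.1605
Denominator Σ(x_t−x̄)² = 141.5556
r_1 = -9.1605 / 141.5556 = -0.065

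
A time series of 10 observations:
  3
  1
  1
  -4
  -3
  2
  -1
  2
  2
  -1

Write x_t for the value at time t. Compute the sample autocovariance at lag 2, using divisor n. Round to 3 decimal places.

-0.848

Mean x̄ = (3 + 1 + 1 − 4 − 3 + 2 − 1 + 2 + 2 − 1)/10 = 0.2000
Σ_{t=1}^{8}(x_t−x̄)(x_{t+2}−x̄) = -8.4800
γ_2 = -8.4800 / 10 = -0.848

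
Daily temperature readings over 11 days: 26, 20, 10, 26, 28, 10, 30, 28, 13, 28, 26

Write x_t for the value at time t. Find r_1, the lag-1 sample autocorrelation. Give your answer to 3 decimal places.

Mean x̄ = (26 + 20 + 10 + 26 + 28 + 10 + 30 + 28 + 13 + 28 + 26)/11 = 22.2727
Numerator Σ_{t=1}^{10}(x_t−x̄)(x_{t+1}−x̄) = -210.7107
Denominator Σ(x_t−x̄)² = 592.1818
r_1 = -210.7107 / 592.1818 = -0.356

-0.356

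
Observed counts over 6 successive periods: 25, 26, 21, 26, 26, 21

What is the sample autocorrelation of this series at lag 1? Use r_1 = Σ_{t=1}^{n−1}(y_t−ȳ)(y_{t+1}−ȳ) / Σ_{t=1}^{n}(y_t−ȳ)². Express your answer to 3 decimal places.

-0.406

Mean ȳ = (25 + 26 + 21 + 26 + 26 + 21)/6 = 24.1667
Deviations from mean: 0.8333, 1.8333, -3.1667, 1.8333, 1.8333, -3.1667
Σ(y_t−ȳ)(y_{t+1}−ȳ) = (1.5278) + (-5.8056) + (-5.8056) + (3.3611) + (-5.8056) = -12.5278
Denominator Σ(y_t−ȳ)² = 30.8333
r_1 = -12.5278 / 30.8333 = -0.406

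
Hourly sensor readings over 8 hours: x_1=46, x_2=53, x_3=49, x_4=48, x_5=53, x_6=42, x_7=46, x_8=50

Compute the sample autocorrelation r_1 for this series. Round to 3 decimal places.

-0.289

Mean x̄ = (46 + 53 + 49 + 48 + 53 + 42 + 46 + 50)/8 = 48.3750
Deviations from mean: -2.3750, 4.6250, 0.6250, -0.3750, 4.6250, -6.3750, -2.3750, 1.6250
Σ(x_t−x̄)(x_{t+1}−x̄) = (-10.9844) + (2.8906) + (-0.2344) + (-1.7344) + (-29.4844) + (15.1406) + (-3.8594) = -28.2656
Denominator Σ(x_t−x̄)² = 97.8750
r_1 = -28.2656 / 97.8750 = -0.289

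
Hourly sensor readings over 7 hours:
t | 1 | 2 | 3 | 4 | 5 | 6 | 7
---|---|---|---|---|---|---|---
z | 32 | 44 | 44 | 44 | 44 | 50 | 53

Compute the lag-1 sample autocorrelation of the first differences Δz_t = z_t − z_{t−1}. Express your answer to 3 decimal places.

-0.132

First differences Δz: 12, 0, 0, 0, 6, 3
Mean of differences = 3.5000
Numerator Σ(Δz_t−Δz̄)(Δz_{t+1}−Δz̄) = -15.2500
Denominator Σ(Δz_t−Δz̄)² = 115.5000
r_1(Δz) = -15.2500 / 115.5000 = -0.132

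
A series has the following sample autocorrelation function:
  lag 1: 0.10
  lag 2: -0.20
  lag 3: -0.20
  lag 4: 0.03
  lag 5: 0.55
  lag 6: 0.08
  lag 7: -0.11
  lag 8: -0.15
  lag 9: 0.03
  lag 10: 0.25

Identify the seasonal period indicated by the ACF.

The largest autocorrelation is r_5 = 0.55, with a weaker echo at lag 10 (0.25); the remaining lags stay at or below 0.10.
The dominant spike at lag 5 indicates a seasonal period of 5.

5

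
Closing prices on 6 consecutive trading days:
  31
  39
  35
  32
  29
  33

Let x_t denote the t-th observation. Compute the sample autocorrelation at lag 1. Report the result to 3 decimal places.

0.024

Mean x̄ = (31 + 39 + 35 + 32 + 29 + 33)/6 = 33.1667
Deviations from mean: -2.1667, 5.8333, 1.8333, -1.1667, -4.1667, -0.1667
Numerator Σ_{t=1}^{5}(x_t−x̄)(x_{t+1}−x̄) = 1.4722
Denominator Σ(x_t−x̄)² = 60.8333
r_1 = 1.4722 / 60.8333 = 0.024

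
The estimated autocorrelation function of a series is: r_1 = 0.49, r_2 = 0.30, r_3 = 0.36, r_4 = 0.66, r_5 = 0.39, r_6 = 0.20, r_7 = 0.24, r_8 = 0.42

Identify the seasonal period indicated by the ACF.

4

The largest autocorrelation is r_4 = 0.66; the remaining lags stay at or below 0.49. The elevated value at lag 1 (0.49), dropping to 0.30 at lag 2, reflects decaying short-term dependence rather than seasonality.
The dominant spike at lag 4 indicates a seasonal period of 4.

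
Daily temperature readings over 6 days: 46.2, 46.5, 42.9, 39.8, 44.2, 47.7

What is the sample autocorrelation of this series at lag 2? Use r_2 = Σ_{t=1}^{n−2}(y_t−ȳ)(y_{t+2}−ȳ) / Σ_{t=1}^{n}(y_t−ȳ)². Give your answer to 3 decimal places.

-0.630

Mean ȳ = (46.2 + 46.5 + 42.9 + 39.8 + 44.2 + 47.7)/6 = 44.5500
Deviations from mean: 1.6500, 1.9500, -1.6500, -4.7500, -0.3500, 3.1500
Numerator Σ_{t=1}^{4}(y_t−ȳ)(y_{t+2}−ȳ) = -26.3700
Denominator Σ(y_t−ȳ)² = 41.8550
r_2 = -26.3700 / 41.8550 = -0.630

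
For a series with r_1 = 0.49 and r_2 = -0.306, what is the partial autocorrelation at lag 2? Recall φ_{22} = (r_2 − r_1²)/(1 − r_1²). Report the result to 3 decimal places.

φ_{22} = (r_2 − r_1²) / (1 − r_1²)
r_1² = (0.49)² = 0.2401
Numerator = -0.306 − 0.2401 = -0.5461; denominator = 1 − 0.2401 = 0.7599
φ_{22} = -0.5461 / 0.7599 = -0.719

-0.719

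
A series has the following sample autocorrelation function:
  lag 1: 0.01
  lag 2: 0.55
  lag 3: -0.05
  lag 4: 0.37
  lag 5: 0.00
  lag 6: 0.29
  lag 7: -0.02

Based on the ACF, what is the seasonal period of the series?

The largest autocorrelation is r_2 = 0.55, with weaker echoes at lags 4 (0.37) and 6 (0.29); the remaining lags stay at or below 0.01.
The dominant spike at lag 2 indicates a seasonal period of 2.

2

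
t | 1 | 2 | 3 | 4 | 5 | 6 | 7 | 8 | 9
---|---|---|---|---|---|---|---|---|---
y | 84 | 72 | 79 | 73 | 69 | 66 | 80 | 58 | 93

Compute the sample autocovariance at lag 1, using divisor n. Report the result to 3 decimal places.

Mean ȳ = (84 + 72 + 79 + 73 + 69 + 66 + 80 + 58 + 93)/9 = 74.8889
Σ_{t=1}^{8}(y_t−ȳ)(y_{t+1}−ȳ) = -420.1235
γ_1 = -420.1235 / 9 = -46.680

-46.680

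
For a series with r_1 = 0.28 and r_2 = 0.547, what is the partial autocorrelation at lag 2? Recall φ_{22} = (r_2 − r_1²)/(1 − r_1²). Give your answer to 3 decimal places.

0.508

φ_{22} = (r_2 − r_1²) / (1 − r_1²)
r_1² = (0.28)² = 0.0784
Numerator = 0.547 − 0.0784 = 0.4686; denominator = 1 − 0.0784 = 0.9216
φ_{22} = 0.4686 / 0.9216 = 0.508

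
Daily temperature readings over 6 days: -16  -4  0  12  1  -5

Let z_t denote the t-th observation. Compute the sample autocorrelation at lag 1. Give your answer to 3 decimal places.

Mean z̄ = (-16 − 4 + 0 + 12 + 1 − 5)/6 = -2.0000
Deviations from mean: -14.0000, -2.0000, 2.0000, 14.0000, 3.0000, -3.0000
Σ(z_t−z̄)(z_{t+1}−z̄) = (28.0000) + (-4.0000) + (28.0000) + (42.0000) + (-9.0000) = 85.0000
Denominator Σ(z_t−z̄)² = 418.0000
r_1 = 85.0000 / 418.0000 = 0.203

0.203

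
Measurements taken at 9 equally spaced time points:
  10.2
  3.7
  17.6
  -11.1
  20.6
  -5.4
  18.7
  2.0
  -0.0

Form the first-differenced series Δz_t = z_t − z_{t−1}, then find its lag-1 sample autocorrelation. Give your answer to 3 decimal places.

-0.898

First differences Δz: -6.5, 13.9, -28.7, 31.7, -26.0, 24.1, -16.7, -2.0
Mean of differences = -1.2750
Numerator Σ(Δz_t−Δz̄)(Δz_{t+1}−Δz̄) = -3222.7331
Denominator Σ(Δz_t−Δz̄)² = 3590.7350
r_1(Δz) = -3222.7331 / 3590.7350 = -0.898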